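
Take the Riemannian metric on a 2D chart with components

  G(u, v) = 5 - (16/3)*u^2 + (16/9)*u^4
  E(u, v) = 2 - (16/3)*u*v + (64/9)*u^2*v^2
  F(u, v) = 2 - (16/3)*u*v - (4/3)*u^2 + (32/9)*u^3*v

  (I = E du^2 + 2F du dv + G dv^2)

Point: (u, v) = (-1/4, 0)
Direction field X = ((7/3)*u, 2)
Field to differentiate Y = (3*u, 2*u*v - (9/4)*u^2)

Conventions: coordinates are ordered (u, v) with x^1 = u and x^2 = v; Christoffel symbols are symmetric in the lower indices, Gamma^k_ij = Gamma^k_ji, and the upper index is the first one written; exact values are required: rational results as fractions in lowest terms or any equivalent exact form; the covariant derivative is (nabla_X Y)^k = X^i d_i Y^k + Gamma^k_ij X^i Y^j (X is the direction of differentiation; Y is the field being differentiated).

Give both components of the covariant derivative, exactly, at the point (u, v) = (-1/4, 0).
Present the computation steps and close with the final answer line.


E = 2, F = 23/12, G = 673/144 at the point
E_u = 0, E_v = 4/3, F_u = 2/3, F_v = 23/18, G_u = 23/9, G_v = 0
EG - F^2 = 817/144;  g^inv = (144/817) * [[673/144, -23/12], [-23/12, 2]]
first-kind symbols [ij,l] = (1/2)(d_i g_jl + d_j g_il - d_l g_ij): [uu,u] = E_u/2 = 0, [uu,v] = F_u - E_v/2 = 0, [uv,u] = E_v/2 = 2/3, [uv,v] = G_u/2 = 23/18, [vv,u] = F_v - G_u/2 = 0, [vv,v] = G_v/2 = 0
Gamma^u_ij = (G*[ij,u] - F*[ij,v])/(EG - F^2), Gamma^v_ij = (E*[ij,v] - F*[ij,u])/(EG - F^2)
Gamma_uuu = 0, Gamma_uuv = 96/817, Gamma_uvv = 0, Gamma_vuu = 0, Gamma_vuv = 184/817, Gamma_vvv = 0
X = (-7/12, 2), Y = (-3/4, -9/64) at the point

Answer: (nabla_X Y)^u = -12527/6536, (nabla_X Y)^v = -25825/13072


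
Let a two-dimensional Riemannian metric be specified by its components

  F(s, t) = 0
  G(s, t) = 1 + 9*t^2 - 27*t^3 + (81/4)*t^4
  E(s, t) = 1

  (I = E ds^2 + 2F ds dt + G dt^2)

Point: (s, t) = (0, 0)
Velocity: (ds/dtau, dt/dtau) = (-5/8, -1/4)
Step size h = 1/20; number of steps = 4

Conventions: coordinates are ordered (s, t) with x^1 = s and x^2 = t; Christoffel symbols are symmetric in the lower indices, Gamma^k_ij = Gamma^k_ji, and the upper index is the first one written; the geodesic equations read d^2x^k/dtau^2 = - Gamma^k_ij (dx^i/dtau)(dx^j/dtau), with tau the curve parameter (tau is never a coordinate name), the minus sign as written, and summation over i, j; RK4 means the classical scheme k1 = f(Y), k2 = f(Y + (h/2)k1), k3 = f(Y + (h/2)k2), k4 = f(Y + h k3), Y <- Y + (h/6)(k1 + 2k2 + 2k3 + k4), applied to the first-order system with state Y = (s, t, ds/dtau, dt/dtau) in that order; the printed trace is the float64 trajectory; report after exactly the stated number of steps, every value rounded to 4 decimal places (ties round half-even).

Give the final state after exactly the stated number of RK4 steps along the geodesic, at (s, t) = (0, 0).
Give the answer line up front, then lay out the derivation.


Answer: s = -0.1250, t = -0.0498, ds/dtau = -0.6250, dt/dtau = -0.2468

f(Y) = (ds/dtau, dt/dtau, -Gamma^s_ij Y'^i Y'^j, -Gamma^t_ij Y'^i Y'^j) with the Gammas evaluated at the stage position; h = 0.050000; intermediate values shown to 6 dp
step 0: s = 0.0000, t = 0.0000, ds/dtau = -0.6250, dt/dtau = -0.2500
step 1:
  k1: at (s, t) = (0.000000, 0.000000), (ds/dtau, dt/dtau) = (-0.625000, -0.250000); Gamma_sss = 0.000000, Gamma_sst = 0.000000, Gamma_stt = 0.000000, Gamma_tss = 0.000000, Gamma_tst = 0.000000, Gamma_ttt = 0.000000; k1 = (-0.625000, -0.250000, 0.000000, 0.000000)
  k2: at (s, t) = (-0.015625, -0.006250), (ds/dtau, dt/dtau) = (-0.625000, -0.250000); Gamma_sss = 0.000000, Gamma_sst = 0.000000, Gamma_stt = 0.000000, Gamma_tss = 0.000000, Gamma_tst = 0.000000, Gamma_ttt = -0.057821; k2 = (-0.625000, -0.250000, 0.000000, 0.003614)
  k3: at (s, t) = (-0.015625, -0.006250), (ds/dtau, dt/dtau) = (-0.625000, -0.249910); Gamma_sss = 0.000000, Gamma_sst = 0.000000, Gamma_stt = 0.000000, Gamma_tss = 0.000000, Gamma_tst = 0.000000, Gamma_ttt = -0.057821; k3 = (-0.625000, -0.249910, 0.000000, 0.003611)
  k4: at (s, t) = (-0.031250, -0.012495), (ds/dtau, dt/dtau) = (-0.625000, -0.249819); Gamma_sss = 0.000000, Gamma_sst = 0.000000, Gamma_stt = 0.000000, Gamma_tss = 0.000000, Gamma_tst = 0.000000, Gamma_ttt = -0.118689; k4 = (-0.625000, -0.249819, 0.000000, 0.007407)
  Y <- Y + (h/6)(k1 + 2k2 + 2k3 + k4): s = -0.0312, t = -0.0125, ds/dtau = -0.6250, dt/dtau = -0.2498
step 2:
  k1: at (s, t) = (-0.031250, -0.012497), (ds/dtau, dt/dtau) = (-0.625000, -0.249818); Gamma_sss = 0.000000, Gamma_sst = 0.000000, Gamma_stt = 0.000000, Gamma_tss = 0.000000, Gamma_tst = 0.000000, Gamma_ttt = -0.118704; k1 = (-0.625000, -0.249818, 0.000000, 0.007408)
  k2: at (s, t) = (-0.046875, -0.018742), (ds/dtau, dt/dtau) = (-0.625000, -0.249633); Gamma_sss = 0.000000, Gamma_sst = 0.000000, Gamma_stt = 0.000000, Gamma_tss = 0.000000, Gamma_tst = 0.000000, Gamma_ttt = -0.182565; k2 = (-0.625000, -0.249633, 0.000000, 0.011377)
  k3: at (s, t) = (-0.046875, -0.018738), (ds/dtau, dt/dtau) = (-0.625000, -0.249533); Gamma_sss = 0.000000, Gamma_sst = 0.000000, Gamma_stt = 0.000000, Gamma_tss = 0.000000, Gamma_tst = 0.000000, Gamma_ttt = -0.182517; k3 = (-0.625000, -0.249533, 0.000000, 0.011365)
  k4: at (s, t) = (-0.062500, -0.024974), (ds/dtau, dt/dtau) = (-0.625000, -0.249250); Gamma_sss = 0.000000, Gamma_sst = 0.000000, Gamma_stt = 0.000000, Gamma_tss = 0.000000, Gamma_tst = 0.000000, Gamma_ttt = -0.249148; k4 = (-0.625000, -0.249250, 0.000000, 0.015478)
  Y <- Y + (h/6)(k1 + 2k2 + 2k3 + k4): s = -0.0625, t = -0.0250, ds/dtau = -0.6250, dt/dtau = -0.2492
step 3:
  k1: at (s, t) = (-0.062500, -0.024975), (ds/dtau, dt/dtau) = (-0.625000, -0.249248); Gamma_sss = 0.000000, Gamma_sst = 0.000000, Gamma_stt = 0.000000, Gamma_tss = 0.000000, Gamma_tst = 0.000000, Gamma_ttt = -0.249166; k1 = (-0.625000, -0.249248, 0.000000, 0.015479)
  k2: at (s, t) = (-0.078125, -0.031207), (ds/dtau, dt/dtau) = (-0.625000, -0.248861); Gamma_sss = 0.000000, Gamma_sst = 0.000000, Gamma_stt = 0.000000, Gamma_tss = 0.000000, Gamma_tst = 0.000000, Gamma_ttt = -0.318472; k2 = (-0.625000, -0.248861, 0.000000, 0.019724)
  k3: at (s, t) = (-0.078125, -0.031197), (ds/dtau, dt/dtau) = (-0.625000, -0.248755); Gamma_sss = 0.000000, Gamma_sst = 0.000000, Gamma_stt = 0.000000, Gamma_tss = 0.000000, Gamma_tst = 0.000000, Gamma_ttt = -0.318362; k3 = (-0.625000, -0.248755, 0.000000, 0.019700)
  k4: at (s, t) = (-0.093750, -0.037413), (ds/dtau, dt/dtau) = (-0.625000, -0.248263); Gamma_sss = 0.000000, Gamma_sst = 0.000000, Gamma_stt = 0.000000, Gamma_tss = 0.000000, Gamma_tst = 0.000000, Gamma_ttt = -0.390047; k4 = (-0.625000, -0.248263, 0.000000, 0.024040)
  Y <- Y + (h/6)(k1 + 2k2 + 2k3 + k4): s = -0.0938, t = -0.0374, ds/dtau = -0.6250, dt/dtau = -0.2483
step 4:
  k1: at (s, t) = (-0.093750, -0.037415), (ds/dtau, dt/dtau) = (-0.625000, -0.248262); Gamma_sss = 0.000000, Gamma_sst = 0.000000, Gamma_stt = 0.000000, Gamma_tss = 0.000000, Gamma_tst = 0.000000, Gamma_ttt = -0.390068; k1 = (-0.625000, -0.248262, 0.000000, 0.024041)
  k2: at (s, t) = (-0.109375, -0.043621), (ds/dtau, dt/dtau) = (-0.625000, -0.247661); Gamma_sss = 0.000000, Gamma_sst = 0.000000, Gamma_stt = 0.000000, Gamma_tss = 0.000000, Gamma_tst = 0.000000, Gamma_ttt = -0.463999; k2 = (-0.625000, -0.247661, 0.000000, 0.028460)
  k3: at (s, t) = (-0.109375, -0.043606), (ds/dtau, dt/dtau) = (-0.625000, -0.247550); Gamma_sss = 0.000000, Gamma_sst = 0.000000, Gamma_stt = 0.000000, Gamma_tss = 0.000000, Gamma_tst = 0.000000, Gamma_ttt = -0.463817; k3 = (-0.625000, -0.247550, 0.000000, 0.028423)
  k4: at (s, t) = (-0.125000, -0.049792), (ds/dtau, dt/dtau) = (-0.625000, -0.246841); Gamma_sss = 0.000000, Gamma_sst = 0.000000, Gamma_stt = 0.000000, Gamma_tss = 0.000000, Gamma_tst = 0.000000, Gamma_ttt = -0.539635; k4 = (-0.625000, -0.246841, 0.000000, 0.032880)
  Y <- Y + (h/6)(k1 + 2k2 + 2k3 + k4): s = -0.1250, t = -0.0498, ds/dtau = -0.6250, dt/dtau = -0.2468


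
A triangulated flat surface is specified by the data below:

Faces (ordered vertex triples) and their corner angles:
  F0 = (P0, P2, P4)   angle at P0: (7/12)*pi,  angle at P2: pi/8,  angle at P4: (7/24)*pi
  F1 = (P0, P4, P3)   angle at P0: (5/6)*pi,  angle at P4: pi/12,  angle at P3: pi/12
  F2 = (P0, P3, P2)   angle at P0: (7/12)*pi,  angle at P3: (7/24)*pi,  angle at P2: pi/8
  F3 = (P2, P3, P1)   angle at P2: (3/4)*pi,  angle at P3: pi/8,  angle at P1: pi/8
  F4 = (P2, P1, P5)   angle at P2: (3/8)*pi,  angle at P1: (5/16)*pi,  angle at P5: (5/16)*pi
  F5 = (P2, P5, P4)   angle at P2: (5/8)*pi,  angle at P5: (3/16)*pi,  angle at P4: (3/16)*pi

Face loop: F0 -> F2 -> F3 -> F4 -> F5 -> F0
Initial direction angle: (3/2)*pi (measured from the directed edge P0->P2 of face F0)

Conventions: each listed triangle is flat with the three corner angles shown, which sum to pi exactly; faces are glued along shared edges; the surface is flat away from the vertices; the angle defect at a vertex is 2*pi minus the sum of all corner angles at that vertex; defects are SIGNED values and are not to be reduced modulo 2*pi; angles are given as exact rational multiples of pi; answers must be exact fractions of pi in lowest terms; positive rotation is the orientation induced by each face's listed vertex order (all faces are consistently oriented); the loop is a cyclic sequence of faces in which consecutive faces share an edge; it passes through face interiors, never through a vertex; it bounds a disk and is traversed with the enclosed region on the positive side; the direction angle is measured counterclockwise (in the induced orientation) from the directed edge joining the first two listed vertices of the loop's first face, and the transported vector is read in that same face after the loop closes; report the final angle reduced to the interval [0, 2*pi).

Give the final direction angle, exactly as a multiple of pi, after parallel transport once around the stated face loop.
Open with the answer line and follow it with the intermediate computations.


Answer: final direction angle = (3/2)*pi

enclosed vertex P2: corner angles sum to 2*pi, defect = 2*pi - 2*pi = 0
by Gauss-Bonnet the loop rotates the vector by the enclosed defect sum (positive orientation, mod 2*pi)
final angle = (3/2)*pi + 0 = (3/2)*pi (mod 2*pi)


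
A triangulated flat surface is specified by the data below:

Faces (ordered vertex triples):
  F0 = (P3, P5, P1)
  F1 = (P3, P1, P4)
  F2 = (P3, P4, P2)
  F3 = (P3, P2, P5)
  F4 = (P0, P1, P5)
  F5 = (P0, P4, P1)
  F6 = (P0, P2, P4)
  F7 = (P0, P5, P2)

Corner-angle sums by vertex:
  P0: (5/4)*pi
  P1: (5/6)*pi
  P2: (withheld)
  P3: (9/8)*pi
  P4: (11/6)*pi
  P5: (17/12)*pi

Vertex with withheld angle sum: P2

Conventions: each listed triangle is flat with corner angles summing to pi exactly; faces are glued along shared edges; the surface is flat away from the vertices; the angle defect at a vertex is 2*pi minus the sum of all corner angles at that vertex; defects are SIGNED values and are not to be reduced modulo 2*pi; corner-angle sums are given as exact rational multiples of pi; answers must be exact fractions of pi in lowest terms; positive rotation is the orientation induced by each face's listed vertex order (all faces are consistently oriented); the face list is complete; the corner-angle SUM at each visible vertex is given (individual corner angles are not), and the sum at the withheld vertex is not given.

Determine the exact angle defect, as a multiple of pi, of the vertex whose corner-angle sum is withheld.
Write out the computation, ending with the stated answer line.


V = 6, E = 12, F = 8; chi = V - E + F = 2
Gauss-Bonnet: total defect = 2*pi*chi = 4*pi; visible defects sum to (85/24)*pi

Answer: defect(P2) = (11/24)*pi


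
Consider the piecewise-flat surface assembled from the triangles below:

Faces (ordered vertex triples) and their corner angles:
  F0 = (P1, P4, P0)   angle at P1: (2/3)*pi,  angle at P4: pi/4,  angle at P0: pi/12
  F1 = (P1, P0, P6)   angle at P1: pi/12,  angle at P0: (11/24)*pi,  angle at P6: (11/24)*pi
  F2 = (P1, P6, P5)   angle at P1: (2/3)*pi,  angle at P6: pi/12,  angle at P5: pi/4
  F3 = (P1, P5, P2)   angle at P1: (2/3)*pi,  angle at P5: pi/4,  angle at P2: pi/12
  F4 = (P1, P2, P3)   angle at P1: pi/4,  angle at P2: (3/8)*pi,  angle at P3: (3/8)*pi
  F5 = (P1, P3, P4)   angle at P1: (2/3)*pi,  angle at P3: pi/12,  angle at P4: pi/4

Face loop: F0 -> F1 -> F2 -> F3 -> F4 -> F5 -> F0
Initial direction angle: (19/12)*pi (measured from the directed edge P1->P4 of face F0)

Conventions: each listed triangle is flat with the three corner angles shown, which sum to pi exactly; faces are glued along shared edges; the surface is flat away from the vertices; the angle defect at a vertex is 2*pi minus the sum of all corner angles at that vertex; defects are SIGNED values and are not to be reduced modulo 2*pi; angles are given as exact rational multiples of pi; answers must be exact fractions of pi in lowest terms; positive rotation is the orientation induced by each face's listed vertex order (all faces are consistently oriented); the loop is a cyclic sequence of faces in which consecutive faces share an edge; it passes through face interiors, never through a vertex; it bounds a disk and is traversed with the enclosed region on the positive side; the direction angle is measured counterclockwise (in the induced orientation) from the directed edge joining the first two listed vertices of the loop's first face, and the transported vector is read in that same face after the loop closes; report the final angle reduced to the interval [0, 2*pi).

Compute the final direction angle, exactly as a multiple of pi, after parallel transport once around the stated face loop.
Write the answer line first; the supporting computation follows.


Answer: final direction angle = (7/12)*pi

enclosed vertex P1: corner angles sum to 3*pi, defect = 2*pi - 3*pi = -pi
transport around the loop rotates by the sum of enclosed defects; add to the initial angle mod 2*pi
final angle = (19/12)*pi - pi = (7/12)*pi (mod 2*pi)


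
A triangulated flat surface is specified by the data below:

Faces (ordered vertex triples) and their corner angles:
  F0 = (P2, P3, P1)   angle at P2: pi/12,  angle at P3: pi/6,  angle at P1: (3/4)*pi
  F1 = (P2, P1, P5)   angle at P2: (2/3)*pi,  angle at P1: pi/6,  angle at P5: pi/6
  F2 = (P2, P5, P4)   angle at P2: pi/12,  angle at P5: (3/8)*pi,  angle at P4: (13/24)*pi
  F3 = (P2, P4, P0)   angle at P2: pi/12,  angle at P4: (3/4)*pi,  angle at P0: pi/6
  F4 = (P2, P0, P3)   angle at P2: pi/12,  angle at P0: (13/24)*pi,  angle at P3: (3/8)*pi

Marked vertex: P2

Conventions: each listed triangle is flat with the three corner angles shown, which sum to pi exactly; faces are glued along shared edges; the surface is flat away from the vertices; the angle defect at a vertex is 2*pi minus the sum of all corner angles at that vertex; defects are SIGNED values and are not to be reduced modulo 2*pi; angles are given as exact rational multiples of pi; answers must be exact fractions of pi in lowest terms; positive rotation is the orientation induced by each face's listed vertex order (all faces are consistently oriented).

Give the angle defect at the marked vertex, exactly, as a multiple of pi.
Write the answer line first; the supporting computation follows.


Answer: defect(P2) = pi

Sum of corner angles at P2: pi
defect = 2*pi - pi


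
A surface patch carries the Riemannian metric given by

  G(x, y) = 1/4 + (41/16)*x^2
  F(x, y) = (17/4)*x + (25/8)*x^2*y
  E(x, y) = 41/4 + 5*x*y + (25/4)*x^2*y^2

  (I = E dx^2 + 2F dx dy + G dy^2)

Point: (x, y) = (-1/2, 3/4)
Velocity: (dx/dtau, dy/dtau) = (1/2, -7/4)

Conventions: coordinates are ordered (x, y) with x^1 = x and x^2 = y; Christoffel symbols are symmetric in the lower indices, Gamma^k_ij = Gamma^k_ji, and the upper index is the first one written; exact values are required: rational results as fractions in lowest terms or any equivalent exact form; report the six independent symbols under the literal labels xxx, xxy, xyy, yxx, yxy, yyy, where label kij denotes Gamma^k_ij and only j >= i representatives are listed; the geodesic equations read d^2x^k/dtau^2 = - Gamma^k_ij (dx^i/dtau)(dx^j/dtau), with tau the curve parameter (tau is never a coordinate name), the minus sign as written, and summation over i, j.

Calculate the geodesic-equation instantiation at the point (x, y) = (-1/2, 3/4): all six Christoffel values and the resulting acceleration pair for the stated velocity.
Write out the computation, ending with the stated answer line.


E = 2369/256, F = -197/128, G = 57/64 at the point
E_x = 15/64, E_y = -5/32, F_x = 61/32, F_y = 25/32, G_x = -41/16, G_y = 0
EG - F^2 = 3007/512;  g^inv = (512/3007) * [[57/64, 197/128], [197/128, 2369/256]]
first-kind symbols [ij,l] = (1/2)(d_i g_jl + d_j g_il - d_l g_ij): [xx,x] = E_x/2 = 15/128, [xx,y] = F_x - E_y/2 = 127/64, [xy,x] = E_y/2 = -5/64, [xy,y] = G_x/2 = -41/32, [yy,x] = F_y - G_x/2 = 33/16, [yy,y] = G_y/2 = 0
Gamma^x_ij = (G*[ij,x] - F*[ij,y])/(EG - F^2), Gamma^y_ij = (E*[ij,y] - F*[ij,x])/(EG - F^2)
Gamma_xxx = 12937/24056, Gamma_xxy = -4181/12028, Gamma_xyy = 1881/6014, Gamma_yxx = 151909/48112, Gamma_yxy = -49057/24056, Gamma_yyy = 6501/12028
d^2x/dtau^2 = -(Gamma_xxx*(1/2)^2 + 2*Gamma_xxy*(1/2)*(-7/4) + Gamma_xyy*(-7/4)^2) = -20455/12028
d^2y/dtau^2 = -(Gamma_yxx*(1/2)^2 + 2*Gamma_yxy*(1/2)*(-7/4) + Gamma_yyy*(-7/4)^2) = -144657/24056

Answer: Gamma_xxx = 12937/24056, Gamma_xxy = -4181/12028, Gamma_xyy = 1881/6014, Gamma_yxx = 151909/48112, Gamma_yxy = -49057/24056, Gamma_yyy = 6501/12028; accelerations (d^2x/dtau^2, d^2y/dtau^2) = (-20455/12028, -144657/24056)


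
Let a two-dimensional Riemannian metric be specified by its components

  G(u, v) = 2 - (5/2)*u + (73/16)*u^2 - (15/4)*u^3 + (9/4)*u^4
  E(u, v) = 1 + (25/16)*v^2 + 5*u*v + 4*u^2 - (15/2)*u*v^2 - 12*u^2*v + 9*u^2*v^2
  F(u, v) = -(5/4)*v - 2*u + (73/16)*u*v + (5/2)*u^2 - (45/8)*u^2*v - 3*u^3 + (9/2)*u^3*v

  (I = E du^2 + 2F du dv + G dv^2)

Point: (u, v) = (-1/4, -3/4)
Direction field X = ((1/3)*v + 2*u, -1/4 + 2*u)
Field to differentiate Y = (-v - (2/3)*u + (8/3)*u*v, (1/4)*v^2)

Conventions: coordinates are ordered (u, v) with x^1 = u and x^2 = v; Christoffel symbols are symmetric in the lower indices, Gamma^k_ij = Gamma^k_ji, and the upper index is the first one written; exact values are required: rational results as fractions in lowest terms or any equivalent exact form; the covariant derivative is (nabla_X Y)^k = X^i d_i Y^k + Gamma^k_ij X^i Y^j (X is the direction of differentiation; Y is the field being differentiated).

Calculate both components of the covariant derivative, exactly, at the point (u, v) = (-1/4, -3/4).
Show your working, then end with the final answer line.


E = 5, F = 45/16, G = 3049/1024 at the point
E_u = -17, E_v = -8, F_u = -1277/128, F_v = -45/16, G_u = -45/8, G_v = 0
EG - F^2 = 7145/1024;  g^inv = (1024/7145) * [[3049/1024, -45/16], [-45/16, 5]]
first-kind symbols [ij,l] = (1/2)(d_i g_jl + d_j g_il - d_l g_ij): [uu,u] = E_u/2 = -17/2, [uu,v] = F_u - E_v/2 = -765/128, [uv,u] = E_v/2 = -4, [uv,v] = G_u/2 = -45/16, [vv,u] = F_v - G_u/2 = 0, [vv,v] = G_v/2 = 0
Gamma^u_ij = (G*[ij,u] - F*[ij,v])/(EG - F^2), Gamma^v_ij = (E*[ij,v] - F*[ij,u])/(EG - F^2)
Gamma_uuu = -8704/7145, Gamma_uuv = -4096/7145, Gamma_uvv = 0, Gamma_vuu = -1224/1429, Gamma_vuv = -576/1429, Gamma_vvv = 0
X = (-3/4, -3/4), Y = (17/12, 9/64) at the point

Answer: (nabla_X Y)^u = 149013/28580, (nabla_X Y)^v = 76005/45728


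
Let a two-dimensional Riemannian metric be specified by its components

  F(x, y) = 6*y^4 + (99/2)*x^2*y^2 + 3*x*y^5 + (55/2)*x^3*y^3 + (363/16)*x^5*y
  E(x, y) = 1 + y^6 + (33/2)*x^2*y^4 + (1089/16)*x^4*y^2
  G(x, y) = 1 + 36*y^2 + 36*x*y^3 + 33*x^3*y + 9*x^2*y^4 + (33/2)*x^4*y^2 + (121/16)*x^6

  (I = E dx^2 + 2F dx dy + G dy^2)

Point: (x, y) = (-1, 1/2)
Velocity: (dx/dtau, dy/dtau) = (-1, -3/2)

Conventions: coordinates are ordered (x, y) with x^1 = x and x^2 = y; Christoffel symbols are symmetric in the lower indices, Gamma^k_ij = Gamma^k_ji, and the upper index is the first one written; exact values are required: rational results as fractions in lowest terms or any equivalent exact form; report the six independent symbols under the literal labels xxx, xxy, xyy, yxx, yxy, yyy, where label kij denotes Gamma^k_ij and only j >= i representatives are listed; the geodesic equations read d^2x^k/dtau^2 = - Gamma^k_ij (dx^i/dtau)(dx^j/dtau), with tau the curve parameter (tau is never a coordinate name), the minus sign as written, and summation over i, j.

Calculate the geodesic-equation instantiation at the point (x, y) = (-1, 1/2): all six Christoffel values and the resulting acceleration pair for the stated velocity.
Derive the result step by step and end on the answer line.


E = 305/16, F = -17/8, G = 5/4 at the point
E_x = -561/8, E_y = 153/2, F_x = 339/8, F_y = 33/4, G_x = -9, G_y = -3
EG - F^2 = 309/16;  g^inv = (16/309) * [[5/4, 17/8], [17/8, 305/16]]
first-kind symbols [ij,l] = (1/2)(d_i g_jl + d_j g_il - d_l g_ij): [xx,x] = E_x/2 = -561/16, [xx,y] = F_x - E_y/2 = 33/8, [xy,x] = E_y/2 = 153/4, [xy,y] = G_x/2 = -9/2, [yy,x] = F_y - G_x/2 = 51/4, [yy,y] = G_y/2 = -3/2
Gamma^x_ij = (G*[ij,x] - F*[ij,y])/(EG - F^2), Gamma^y_ij = (E*[ij,y] - F*[ij,x])/(EG - F^2)
Gamma_xxx = -187/103, Gamma_xxy = 204/103, Gamma_xyy = 68/103, Gamma_yxx = 22/103, Gamma_yxy = -24/103, Gamma_yyy = -8/103
d^2x/dtau^2 = -(Gamma_xxx*(-1)^2 + 2*Gamma_xxy*(-1)*(-3/2) + Gamma_xyy*(-3/2)^2) = -578/103
d^2y/dtau^2 = -(Gamma_yxx*(-1)^2 + 2*Gamma_yxy*(-1)*(-3/2) + Gamma_yyy*(-3/2)^2) = 68/103

Answer: Gamma_xxx = -187/103, Gamma_xxy = 204/103, Gamma_xyy = 68/103, Gamma_yxx = 22/103, Gamma_yxy = -24/103, Gamma_yyy = -8/103; accelerations (d^2x/dtau^2, d^2y/dtau^2) = (-578/103, 68/103)


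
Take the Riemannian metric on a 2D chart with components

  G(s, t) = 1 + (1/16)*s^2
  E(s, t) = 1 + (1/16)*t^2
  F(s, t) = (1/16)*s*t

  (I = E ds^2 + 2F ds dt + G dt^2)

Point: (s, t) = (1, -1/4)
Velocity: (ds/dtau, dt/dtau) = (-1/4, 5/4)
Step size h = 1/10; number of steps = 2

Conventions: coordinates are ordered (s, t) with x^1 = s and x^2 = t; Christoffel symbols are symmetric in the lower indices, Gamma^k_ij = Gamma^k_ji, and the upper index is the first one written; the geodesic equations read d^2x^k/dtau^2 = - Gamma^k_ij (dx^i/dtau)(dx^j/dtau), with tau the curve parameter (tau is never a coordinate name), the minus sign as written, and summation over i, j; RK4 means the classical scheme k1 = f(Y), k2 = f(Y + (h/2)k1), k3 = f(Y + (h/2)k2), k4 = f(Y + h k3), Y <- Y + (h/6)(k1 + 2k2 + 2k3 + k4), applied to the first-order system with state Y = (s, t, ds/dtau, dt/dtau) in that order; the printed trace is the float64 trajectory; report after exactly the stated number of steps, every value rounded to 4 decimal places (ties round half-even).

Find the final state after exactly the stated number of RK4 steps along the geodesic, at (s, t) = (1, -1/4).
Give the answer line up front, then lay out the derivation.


Answer: s = 0.9499, t = 0.0007, ds/dtau = -0.2509, dt/dtau = 1.2572

f(Y) = (ds/dtau, dt/dtau, -Gamma^s_ij Y'^i Y'^j, -Gamma^t_ij Y'^i Y'^j) with the Gammas evaluated at the stage position; h = 0.100000; intermediate values shown to 6 dp
step 0: s = 1.0000, t = -0.2500, ds/dtau = -0.2500, dt/dtau = 1.2500
step 1:
  k1: at (s, t) = (1.000000, -0.250000), (ds/dtau, dt/dtau) = (-0.250000, 1.250000); Gamma_sss = 0.000000, Gamma_sst = -0.014652, Gamma_stt = 0.000000, Gamma_tss = 0.000000, Gamma_tst = 0.058608, Gamma_ttt = 0.000000; k1 = (-0.250000, 1.250000, -0.009158, 0.036630)
  k2: at (s, t) = (0.987500, -0.187500), (ds/dtau, dt/dtau) = (-0.250458, 1.251832); Gamma_sss = 0.000000, Gamma_sst = -0.011023, Gamma_stt = 0.000000, Gamma_tss = 0.000000, Gamma_tst = 0.058053, Gamma_ttt = 0.000000; k2 = (-0.250458, 1.251832, -0.006912, 0.036403)
  k3: at (s, t) = (0.987477, -0.187408), (ds/dtau, dt/dtau) = (-0.250346, 1.251820); Gamma_sss = 0.000000, Gamma_sst = -0.011017, Gamma_stt = 0.000000, Gamma_tss = 0.000000, Gamma_tst = 0.058052, Gamma_ttt = 0.000000; k3 = (-0.250346, 1.251820, -0.006905, 0.036386)
  k4: at (s, t) = (0.974965, -0.124818), (ds/dtau, dt/dtau) = (-0.250691, 1.253639); Gamma_sss = 0.000000, Gamma_sst = -0.007357, Gamma_stt = 0.000000, Gamma_tss = 0.000000, Gamma_tst = 0.057465, Gamma_ttt = 0.000000; k4 = (-0.250691, 1.253639, -0.004624, 0.036120)
  Y <- Y + (h/6)(k1 + 2k2 + 2k3 + k4): s = 0.9750, t = -0.1248, ds/dtau = -0.2507, dt/dtau = 1.2536
step 2:
  k1: at (s, t) = (0.974962, -0.124818), (ds/dtau, dt/dtau) = (-0.250690, 1.253639); Gamma_sss = 0.000000, Gamma_sst = -0.007357, Gamma_stt = 0.000000, Gamma_tss = 0.000000, Gamma_tst = 0.057465, Gamma_ttt = 0.000000; k1 = (-0.250690, 1.253639, -0.004624, 0.036120)
  k2: at (s, t) = (0.962427, -0.062136), (ds/dtau, dt/dtau) = (-0.250921, 1.255445); Gamma_sss = 0.000000, Gamma_sst = -0.003670, Gamma_stt = 0.000000, Gamma_tss = 0.000000, Gamma_tst = 0.056847, Gamma_ttt = 0.000000; k2 = (-0.250921, 1.255445, -0.002312, 0.035816)
  k3: at (s, t) = (0.962416, -0.062045), (ds/dtau, dt/dtau) = (-0.250806, 1.255430); Gamma_sss = 0.000000, Gamma_sst = -0.003665, Gamma_stt = 0.000000, Gamma_tss = 0.000000, Gamma_tst = 0.056846, Gamma_ttt = 0.000000; k3 = (-0.250806, 1.255430, -0.002308, 0.035798)
  k4: at (s, t) = (0.949881, 0.000725), (ds/dtau, dt/dtau) = (-0.250921, 1.257219); Gamma_sss = 0.000000, Gamma_sst = 0.000043, Gamma_stt = 0.000000, Gamma_tss = 0.000000, Gamma_tst = 0.056198, Gamma_ttt = 0.000000; k4 = (-0.250921, 1.257219, 0.000027, 0.035457)
  Y <- Y + (h/6)(k1 + 2k2 + 2k3 + k4): s = 0.9499, t = 0.0007, ds/dtau = -0.2509, dt/dtau = 1.2572


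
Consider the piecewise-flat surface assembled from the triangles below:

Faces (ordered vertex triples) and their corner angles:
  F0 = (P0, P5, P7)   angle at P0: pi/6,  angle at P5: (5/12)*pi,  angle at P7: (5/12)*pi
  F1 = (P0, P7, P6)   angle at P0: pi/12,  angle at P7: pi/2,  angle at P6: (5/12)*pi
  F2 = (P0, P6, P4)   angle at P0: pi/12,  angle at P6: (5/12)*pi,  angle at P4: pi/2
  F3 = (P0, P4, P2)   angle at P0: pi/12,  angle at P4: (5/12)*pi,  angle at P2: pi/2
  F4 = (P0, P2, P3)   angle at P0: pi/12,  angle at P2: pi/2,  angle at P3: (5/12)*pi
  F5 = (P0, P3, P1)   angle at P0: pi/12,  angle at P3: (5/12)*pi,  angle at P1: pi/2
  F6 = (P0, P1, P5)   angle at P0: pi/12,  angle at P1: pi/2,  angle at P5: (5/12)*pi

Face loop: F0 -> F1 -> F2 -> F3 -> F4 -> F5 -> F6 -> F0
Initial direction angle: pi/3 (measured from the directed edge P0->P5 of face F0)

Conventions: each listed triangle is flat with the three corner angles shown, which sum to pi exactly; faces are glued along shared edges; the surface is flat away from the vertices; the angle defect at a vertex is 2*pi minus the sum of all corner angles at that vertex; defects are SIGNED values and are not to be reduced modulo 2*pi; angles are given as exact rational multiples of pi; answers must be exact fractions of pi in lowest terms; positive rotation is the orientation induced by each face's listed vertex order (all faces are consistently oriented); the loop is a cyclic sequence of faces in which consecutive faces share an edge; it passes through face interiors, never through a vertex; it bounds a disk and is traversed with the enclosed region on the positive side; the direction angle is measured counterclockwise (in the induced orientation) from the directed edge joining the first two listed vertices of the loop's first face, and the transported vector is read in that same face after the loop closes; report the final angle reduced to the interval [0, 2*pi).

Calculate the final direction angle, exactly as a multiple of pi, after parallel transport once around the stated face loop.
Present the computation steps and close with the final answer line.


enclosed vertex P0: corner angles sum to (2/3)*pi, defect = 2*pi - (2/3)*pi = (4/3)*pi
final direction = starting direction + enclosed defect total, reduced mod 2*pi (induced orientation)
final angle = pi/3 + (4/3)*pi = (5/3)*pi (mod 2*pi)

Answer: final direction angle = (5/3)*pi


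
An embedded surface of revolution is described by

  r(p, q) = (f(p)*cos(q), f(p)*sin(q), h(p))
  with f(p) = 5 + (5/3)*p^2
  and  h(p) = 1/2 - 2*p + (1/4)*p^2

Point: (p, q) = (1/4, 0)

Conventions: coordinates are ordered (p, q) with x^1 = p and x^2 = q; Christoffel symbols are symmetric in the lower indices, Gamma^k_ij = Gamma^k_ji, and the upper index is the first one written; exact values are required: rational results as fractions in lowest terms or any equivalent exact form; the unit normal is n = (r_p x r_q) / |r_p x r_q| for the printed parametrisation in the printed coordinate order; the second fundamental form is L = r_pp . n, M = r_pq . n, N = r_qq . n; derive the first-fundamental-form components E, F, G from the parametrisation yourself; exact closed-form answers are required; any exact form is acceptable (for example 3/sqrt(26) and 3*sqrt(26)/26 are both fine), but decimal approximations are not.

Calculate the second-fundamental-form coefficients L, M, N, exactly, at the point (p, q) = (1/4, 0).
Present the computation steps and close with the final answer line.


f = 245/48, f' = 5/6, f'' = 10/3, h' = -15/8, h'' = 1/2
E = 2425/576, F = 0, G = 60025/2304; answer radicand W^2 = 2425/576
unnormalised second-form numerators: l = 20/3, m = 0, n = -1225/128; L = l/sqrt(2425/576), and similarly M = m/sqrt(W^2), N = n/sqrt(W^2)

Answer: L = 32*sqrt(97)/97, M = 0, N = -735*sqrt(97)/1552


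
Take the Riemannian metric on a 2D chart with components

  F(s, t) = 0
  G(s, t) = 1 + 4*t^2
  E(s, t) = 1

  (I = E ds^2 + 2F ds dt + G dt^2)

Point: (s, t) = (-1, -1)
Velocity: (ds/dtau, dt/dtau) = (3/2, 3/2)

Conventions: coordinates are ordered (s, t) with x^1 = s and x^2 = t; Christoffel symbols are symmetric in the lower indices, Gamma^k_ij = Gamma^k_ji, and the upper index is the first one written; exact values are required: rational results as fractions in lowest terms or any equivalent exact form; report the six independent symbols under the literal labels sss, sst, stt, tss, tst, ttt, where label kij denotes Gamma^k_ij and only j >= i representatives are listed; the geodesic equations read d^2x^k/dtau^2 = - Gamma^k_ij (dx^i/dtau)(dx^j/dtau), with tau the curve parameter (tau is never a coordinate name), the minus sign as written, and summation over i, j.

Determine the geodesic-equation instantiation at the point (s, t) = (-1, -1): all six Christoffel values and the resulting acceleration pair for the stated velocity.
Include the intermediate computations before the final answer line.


E = 1, F = 0, G = 5 at the point
E_s = 0, E_t = 0, F_s = 0, F_t = 0, G_s = 0, G_t = -8
EG - F^2 = 5;  g^inv = (1/5) * [[5, 0], [0, 1]]
first-kind symbols [ij,l] = (1/2)(d_i g_jl + d_j g_il - d_l g_ij): [ss,s] = E_s/2 = 0, [ss,t] = F_s - E_t/2 = 0, [st,s] = E_t/2 = 0, [st,t] = G_s/2 = 0, [tt,s] = F_t - G_s/2 = 0, [tt,t] = G_t/2 = -4
Gamma^s_ij = (G*[ij,s] - F*[ij,t])/(EG - F^2), Gamma^t_ij = (E*[ij,t] - F*[ij,s])/(EG - F^2)
Gamma_sss = 0, Gamma_sst = 0, Gamma_stt = 0, Gamma_tss = 0, Gamma_tst = 0, Gamma_ttt = -4/5
d^2s/dtau^2 = -(Gamma_sss*(3/2)^2 + 2*Gamma_sst*(3/2)*(3/2) + Gamma_stt*(3/2)^2) = 0
d^2t/dtau^2 = -(Gamma_tss*(3/2)^2 + 2*Gamma_tst*(3/2)*(3/2) + Gamma_ttt*(3/2)^2) = 9/5

Answer: Gamma_sss = 0, Gamma_sst = 0, Gamma_stt = 0, Gamma_tss = 0, Gamma_tst = 0, Gamma_ttt = -4/5; accelerations (d^2s/dtau^2, d^2t/dtau^2) = (0, 9/5)


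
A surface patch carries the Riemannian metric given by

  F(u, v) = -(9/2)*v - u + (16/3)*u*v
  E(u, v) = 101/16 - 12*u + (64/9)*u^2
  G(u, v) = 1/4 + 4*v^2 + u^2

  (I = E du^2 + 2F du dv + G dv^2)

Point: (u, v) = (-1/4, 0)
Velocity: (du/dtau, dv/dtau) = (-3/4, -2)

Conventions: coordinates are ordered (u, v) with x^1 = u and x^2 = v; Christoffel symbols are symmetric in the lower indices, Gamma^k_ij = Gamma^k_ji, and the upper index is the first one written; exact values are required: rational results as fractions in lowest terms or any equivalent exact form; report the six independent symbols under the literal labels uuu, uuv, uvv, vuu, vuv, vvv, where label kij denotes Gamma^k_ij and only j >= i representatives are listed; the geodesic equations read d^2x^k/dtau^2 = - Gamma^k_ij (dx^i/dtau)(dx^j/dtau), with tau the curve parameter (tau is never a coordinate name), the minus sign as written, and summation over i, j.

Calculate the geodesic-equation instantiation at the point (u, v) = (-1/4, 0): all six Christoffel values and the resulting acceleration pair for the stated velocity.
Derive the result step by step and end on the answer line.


E = 1405/144, F = 1/4, G = 5/16 at the point
E_u = -140/9, E_v = 0, F_u = -1, F_v = -35/6, G_u = -1/2, G_v = 0
EG - F^2 = 6881/2304;  g^inv = (2304/6881) * [[5/16, -1/4], [-1/4, 1405/144]]
first-kind symbols [ij,l] = (1/2)(d_i g_jl + d_j g_il - d_l g_ij): [uu,u] = E_u/2 = -70/9, [uu,v] = F_u - E_v/2 = -1, [uv,u] = E_v/2 = 0, [uv,v] = G_u/2 = -1/4, [vv,u] = F_v - G_u/2 = -67/12, [vv,v] = G_v/2 = 0
Gamma^u_ij = (G*[ij,u] - F*[ij,v])/(EG - F^2), Gamma^v_ij = (E*[ij,v] - F*[ij,u])/(EG - F^2)
Gamma_uuu = -5024/6881, Gamma_uuv = 144/6881, Gamma_uvv = -4020/6881, Gamma_vuu = -18000/6881, Gamma_vuv = -5620/6881, Gamma_vvv = 3216/6881
d^2u/dtau^2 = -(Gamma_uuu*(-3/4)^2 + 2*Gamma_uuv*(-3/4)*(-2) + Gamma_uvv*(-2)^2) = 18474/6881
d^2v/dtau^2 = -(Gamma_vuu*(-3/4)^2 + 2*Gamma_vuv*(-3/4)*(-2) + Gamma_vvv*(-2)^2) = 14121/6881

Answer: Gamma_uuu = -5024/6881, Gamma_uuv = 144/6881, Gamma_uvv = -4020/6881, Gamma_vuu = -18000/6881, Gamma_vuv = -5620/6881, Gamma_vvv = 3216/6881; accelerations (d^2u/dtau^2, d^2v/dtau^2) = (18474/6881, 14121/6881)


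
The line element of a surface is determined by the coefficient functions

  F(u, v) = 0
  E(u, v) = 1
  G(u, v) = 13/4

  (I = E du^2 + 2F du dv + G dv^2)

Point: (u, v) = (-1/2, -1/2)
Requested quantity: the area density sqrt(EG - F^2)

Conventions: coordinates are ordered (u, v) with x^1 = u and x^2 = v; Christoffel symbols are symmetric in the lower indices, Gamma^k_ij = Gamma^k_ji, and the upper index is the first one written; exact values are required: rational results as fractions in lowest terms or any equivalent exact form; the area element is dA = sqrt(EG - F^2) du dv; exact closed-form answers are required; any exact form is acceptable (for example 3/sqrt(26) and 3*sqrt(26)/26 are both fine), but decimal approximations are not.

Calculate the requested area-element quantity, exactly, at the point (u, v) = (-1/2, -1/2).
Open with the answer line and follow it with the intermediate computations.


Answer: sqrt(EG - F^2) = sqrt(13)/2

E = 1, F = 0, G = 13/4; EG - F^2 = 13/4


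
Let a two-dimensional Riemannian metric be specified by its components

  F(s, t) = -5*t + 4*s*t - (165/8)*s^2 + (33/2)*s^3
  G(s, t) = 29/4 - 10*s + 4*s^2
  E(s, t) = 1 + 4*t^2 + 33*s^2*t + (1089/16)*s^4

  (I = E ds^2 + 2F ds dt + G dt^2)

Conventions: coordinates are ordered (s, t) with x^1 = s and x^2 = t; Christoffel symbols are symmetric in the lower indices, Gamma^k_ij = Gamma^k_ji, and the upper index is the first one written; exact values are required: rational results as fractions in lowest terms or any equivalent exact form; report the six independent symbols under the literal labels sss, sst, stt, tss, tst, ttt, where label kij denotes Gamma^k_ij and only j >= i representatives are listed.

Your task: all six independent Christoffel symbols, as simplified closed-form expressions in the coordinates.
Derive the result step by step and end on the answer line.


E = 1 + 4*t^2 + 33*s^2*t + (1089/16)*s^4; F = -5*t + 4*s*t - (165/8)*s^2 + (33/2)*s^3; G = 29/4 - 10*s + 4*s^2
Gamma^k_ij = (1/2) g^{kl} (d_i g_jl + d_j g_il - d_l g_ij), with g^inv = (1/(EG-F^2)) [[G, -F], [-F, E]]
first partials: E_s = 66*s*t + (1089/4)*s^3, E_t = 8*t + 33*s^2, F_s = 4*t - (165/4)*s + (99/2)*s^2, F_t = -5 + 4*s, G_s = -10 + 8*s, G_t = 0
D = EG - F^2 = 29/4 - 10*s + 4*t^2 + 4*s^2 + 33*s^2*t + (1089/16)*s^4
expanded: Gamma^s_ss = (G E_s - 2F F_s + F E_t)/(2D), Gamma^s_st = (G E_t - F G_s)/(2D), Gamma^s_tt = (2G F_t - G G_s - F G_t)/(2D), Gamma^t_ss = (2E F_s - E E_t - F E_s)/(2D), Gamma^t_st = (E G_s - F E_t)/(2D), Gamma^t_tt = (E G_t - 2F F_t + F G_s)/(2D); substitute and cancel common factors

Answer: Gamma_sss = (2178*s^3 + 528*s*t)/(1089*s^4 + 528*s^2*t + 64*s^2 - 160*s + 64*t^2 + 116), Gamma_sst = (264*s^2 + 64*t)/(1089*s^4 + 528*s^2*t + 64*s^2 - 160*s + 64*t^2 + 116), Gamma_stt = 0, Gamma_tss = (528*s^2 - 660*s)/(1089*s^4 + 528*s^2*t + 64*s^2 - 160*s + 64*t^2 + 116), Gamma_tst = (64*s - 80)/(1089*s^4 + 528*s^2*t + 64*s^2 - 160*s + 64*t^2 + 116), Gamma_ttt = 0


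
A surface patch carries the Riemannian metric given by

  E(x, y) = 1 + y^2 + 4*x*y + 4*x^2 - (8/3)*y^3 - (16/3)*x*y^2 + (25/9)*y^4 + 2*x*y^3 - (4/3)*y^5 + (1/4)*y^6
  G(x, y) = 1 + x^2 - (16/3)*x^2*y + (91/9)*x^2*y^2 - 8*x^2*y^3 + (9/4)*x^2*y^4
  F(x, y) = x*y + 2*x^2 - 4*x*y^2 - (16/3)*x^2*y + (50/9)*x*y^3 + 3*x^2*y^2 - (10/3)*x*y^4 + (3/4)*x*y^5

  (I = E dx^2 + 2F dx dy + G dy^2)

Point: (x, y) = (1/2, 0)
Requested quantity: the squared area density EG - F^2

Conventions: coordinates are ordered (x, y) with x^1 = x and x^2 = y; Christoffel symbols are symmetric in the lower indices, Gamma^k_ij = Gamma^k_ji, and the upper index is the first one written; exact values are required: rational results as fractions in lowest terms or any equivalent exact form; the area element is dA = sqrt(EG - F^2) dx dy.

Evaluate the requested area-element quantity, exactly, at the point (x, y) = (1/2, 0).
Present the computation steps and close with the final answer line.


E = 2, F = 1/2, G = 5/4; EG - F^2 = 9/4

Answer: EG - F^2 = 9/4


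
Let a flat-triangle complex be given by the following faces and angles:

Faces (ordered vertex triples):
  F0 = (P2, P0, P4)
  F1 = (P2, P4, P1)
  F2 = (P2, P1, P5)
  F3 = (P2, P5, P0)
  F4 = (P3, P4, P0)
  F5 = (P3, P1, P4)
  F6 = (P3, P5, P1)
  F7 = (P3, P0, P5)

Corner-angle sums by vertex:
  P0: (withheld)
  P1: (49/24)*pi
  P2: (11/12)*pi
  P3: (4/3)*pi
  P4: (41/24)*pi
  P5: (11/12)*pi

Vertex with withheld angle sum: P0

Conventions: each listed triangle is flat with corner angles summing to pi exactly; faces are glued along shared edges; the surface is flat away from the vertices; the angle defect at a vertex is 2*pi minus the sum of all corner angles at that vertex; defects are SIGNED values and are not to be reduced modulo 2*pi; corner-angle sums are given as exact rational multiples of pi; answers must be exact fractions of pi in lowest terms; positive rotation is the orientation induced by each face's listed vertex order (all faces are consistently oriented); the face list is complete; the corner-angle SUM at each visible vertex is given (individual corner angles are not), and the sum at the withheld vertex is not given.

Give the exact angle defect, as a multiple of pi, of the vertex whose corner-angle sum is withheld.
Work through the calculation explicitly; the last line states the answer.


V = 6, E = 12, F = 8; chi = V - E + F = 2
Gauss-Bonnet: total defect = 2*pi*chi = 4*pi; visible defects sum to (37/12)*pi

Answer: defect(P0) = (11/12)*pi


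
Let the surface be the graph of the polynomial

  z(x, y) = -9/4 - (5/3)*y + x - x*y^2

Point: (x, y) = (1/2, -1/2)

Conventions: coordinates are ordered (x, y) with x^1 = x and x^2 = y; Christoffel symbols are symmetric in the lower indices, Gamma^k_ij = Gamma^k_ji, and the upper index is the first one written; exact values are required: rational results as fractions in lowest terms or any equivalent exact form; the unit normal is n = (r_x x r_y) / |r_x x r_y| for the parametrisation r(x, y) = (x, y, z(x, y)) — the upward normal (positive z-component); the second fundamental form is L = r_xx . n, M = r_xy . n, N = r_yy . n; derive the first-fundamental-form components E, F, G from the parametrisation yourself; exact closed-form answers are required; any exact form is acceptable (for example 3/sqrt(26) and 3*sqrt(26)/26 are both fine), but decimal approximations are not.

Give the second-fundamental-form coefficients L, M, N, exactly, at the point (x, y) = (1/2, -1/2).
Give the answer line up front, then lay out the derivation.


Answer: L = 0, M = 12*sqrt(421)/421, N = -12*sqrt(421)/421

z_x = 3/4, z_y = -7/6, z_xx = 0, z_xy = 1, z_yy = -1
E = 25/16, F = -7/8, G = 85/36; answer radicand W^2 = 421/144
unnormalised second-form numerators: l = 0, m = 1, n = -1; L = l/sqrt(421/144), and similarly M = m/sqrt(W^2), N = n/sqrt(W^2)


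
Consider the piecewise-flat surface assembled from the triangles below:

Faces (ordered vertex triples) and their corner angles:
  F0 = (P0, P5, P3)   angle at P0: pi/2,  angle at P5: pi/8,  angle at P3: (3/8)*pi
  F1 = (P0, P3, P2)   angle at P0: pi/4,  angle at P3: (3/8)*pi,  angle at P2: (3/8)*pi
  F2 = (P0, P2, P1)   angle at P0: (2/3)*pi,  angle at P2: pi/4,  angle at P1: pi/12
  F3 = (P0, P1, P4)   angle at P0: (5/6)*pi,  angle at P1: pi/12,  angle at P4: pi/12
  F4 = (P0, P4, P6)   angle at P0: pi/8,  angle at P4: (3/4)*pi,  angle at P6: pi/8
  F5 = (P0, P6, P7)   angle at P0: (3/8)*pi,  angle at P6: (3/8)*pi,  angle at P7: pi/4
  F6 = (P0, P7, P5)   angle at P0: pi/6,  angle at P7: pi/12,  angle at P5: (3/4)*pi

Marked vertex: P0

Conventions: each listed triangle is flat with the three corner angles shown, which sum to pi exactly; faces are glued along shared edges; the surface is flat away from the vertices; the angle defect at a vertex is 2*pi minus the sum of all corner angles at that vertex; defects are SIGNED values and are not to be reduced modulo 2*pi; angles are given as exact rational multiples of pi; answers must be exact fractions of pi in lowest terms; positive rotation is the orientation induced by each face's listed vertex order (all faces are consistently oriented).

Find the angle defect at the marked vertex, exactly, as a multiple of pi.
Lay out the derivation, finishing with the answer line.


Sum of corner angles at P0: (35/12)*pi
defect = 2*pi - (35/12)*pi

Answer: defect(P0) = (-11/12)*pi
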